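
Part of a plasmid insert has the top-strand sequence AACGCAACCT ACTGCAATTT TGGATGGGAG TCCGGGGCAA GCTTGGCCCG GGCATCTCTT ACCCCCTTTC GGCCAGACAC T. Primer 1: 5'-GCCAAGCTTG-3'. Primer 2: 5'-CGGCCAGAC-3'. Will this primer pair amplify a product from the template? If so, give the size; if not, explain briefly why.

Primer 1 (GCCAAGCTTG) has reverse complement CAAGCTTGGC, which matches the top strand at positions 38–47; primer 1 anneals to the top strand there with its 3' end pointing upstream toward position 38.
Primer 2 (CGGCCAGAC) matches the top strand directly at positions 70–78; it anneals to the bottom strand with its 3' end pointing downstream toward position 78.
The 3' ends diverge (primer 1 extends toward position 1, primer 2 toward position 81), so the primers never converge on a shared product.

No product — the primers' 3' ends point away from each other.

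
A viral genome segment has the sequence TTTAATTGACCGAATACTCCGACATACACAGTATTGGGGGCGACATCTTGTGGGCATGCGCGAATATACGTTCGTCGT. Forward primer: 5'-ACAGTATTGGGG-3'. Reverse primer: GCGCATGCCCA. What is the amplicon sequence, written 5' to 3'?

Scanning the template, ACAGTATTGGGG occurs at positions 28–39; this primer anneals to the bottom strand there with its 3' end pointing downstream.
Reverse complement of the reverse primer: TGGGCATGCGC. This occurs on the top strand at positions 51–61.
The product is the template from position 28 through 61 (34 bp).

5'-ACAGTATTGGGGGCGACATCTTGTGGGCATGCGC-3'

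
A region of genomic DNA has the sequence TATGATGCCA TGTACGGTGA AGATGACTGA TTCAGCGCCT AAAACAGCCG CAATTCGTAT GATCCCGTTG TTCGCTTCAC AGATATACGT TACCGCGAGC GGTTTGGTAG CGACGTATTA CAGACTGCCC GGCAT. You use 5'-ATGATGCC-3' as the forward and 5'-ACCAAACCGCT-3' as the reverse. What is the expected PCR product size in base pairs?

The forward primer matches the template at positions 2–9.
Taking the reverse complement of ACCAAACCGCT gives AGCGGTTTGGT, found at positions 98–108 on the template; the primer anneals here to the top strand with its 3' end pointing upstream.
Amplicon spans positions 2–108: 107 bp.

107 bp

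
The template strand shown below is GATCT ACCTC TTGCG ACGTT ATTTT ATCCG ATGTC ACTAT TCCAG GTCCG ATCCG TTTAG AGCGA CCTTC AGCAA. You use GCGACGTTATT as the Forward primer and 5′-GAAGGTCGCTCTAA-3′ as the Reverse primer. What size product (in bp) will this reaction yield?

Scanning the template, GCGACGTTATT occurs at positions 13–23; this primer anneals to the bottom strand there with its 3' end pointing downstream.
Taking the reverse complement of GAAGGTCGCTCTAA gives TTAGAGCGACCTTC, found at positions 57–70 on the template; the primer anneals here to the top strand with its 3' end pointing upstream.
Amplicon spans positions 13–70: 58 bp.

58 bp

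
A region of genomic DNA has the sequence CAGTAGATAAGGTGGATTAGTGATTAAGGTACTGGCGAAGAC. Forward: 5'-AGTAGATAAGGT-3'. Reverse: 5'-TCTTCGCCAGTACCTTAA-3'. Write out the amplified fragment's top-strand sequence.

5'-AGTAGATAAGGTGGATTAGTGATTAAGGTACTGGCGAAGA-3'

The forward primer matches the template at positions 2–13.
The reverse primer's reverse complement is TTAAGGTACTGGCGAAGA, which matches the template at positions 24–41.
The product is the template from position 2 through 41 (40 bp).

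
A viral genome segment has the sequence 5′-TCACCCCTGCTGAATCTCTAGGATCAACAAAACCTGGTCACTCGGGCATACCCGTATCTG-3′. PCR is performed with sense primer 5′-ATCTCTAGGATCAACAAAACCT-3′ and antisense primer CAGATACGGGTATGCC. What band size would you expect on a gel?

47 bp

Forward primer ATCTCTAGGATCAACAAAACCT is found on the top strand at positions 14–35.
Reverse complement of the reverse primer: GGCATACCCGTATCTG. This occurs on the top strand at positions 45–60.
The product runs from position 14 to position 60, so its length is 60 − 14 + 1 = 47 bp.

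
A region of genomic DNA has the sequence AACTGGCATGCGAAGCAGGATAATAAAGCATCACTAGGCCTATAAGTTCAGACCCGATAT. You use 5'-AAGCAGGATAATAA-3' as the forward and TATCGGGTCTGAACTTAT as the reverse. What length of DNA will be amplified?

47 bp

Forward primer AAGCAGGATAATAA is found on the top strand at positions 13–26.
Reverse complement of the reverse primer: ATAAGTTCAGACCCGATA. This occurs on the top strand at positions 42–59.
The product runs from position 13 to position 59, so its length is 59 − 13 + 1 = 47 bp.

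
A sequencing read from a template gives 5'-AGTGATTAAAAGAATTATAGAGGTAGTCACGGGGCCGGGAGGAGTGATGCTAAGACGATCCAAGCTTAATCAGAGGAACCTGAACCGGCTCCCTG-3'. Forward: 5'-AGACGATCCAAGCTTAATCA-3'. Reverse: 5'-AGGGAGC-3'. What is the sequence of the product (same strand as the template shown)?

5'-AGACGATCCAAGCTTAATCAGAGGAACCTGAACCGGCTCCCT-3'

The forward primer matches the template at positions 53–72.
The reverse primer's reverse complement is GCTCCCT, which matches the template at positions 88–94.
The product is the template from position 53 through 94 (42 bp).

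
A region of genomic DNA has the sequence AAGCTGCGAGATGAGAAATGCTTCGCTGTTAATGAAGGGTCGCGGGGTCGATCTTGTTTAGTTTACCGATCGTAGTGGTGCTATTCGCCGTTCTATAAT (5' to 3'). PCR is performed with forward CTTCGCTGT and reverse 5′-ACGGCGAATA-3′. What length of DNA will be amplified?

71 bp

Scanning the template, CTTCGCTGT occurs at positions 21–29; this primer anneals to the bottom strand there with its 3' end pointing downstream.
Reverse complement of the reverse primer: TATTCGCCGT. This occurs on the top strand at positions 82–91.
Product length = (reverse-primer end) − (forward-primer start) + 1 = 91 − 21 + 1 = 71 bp.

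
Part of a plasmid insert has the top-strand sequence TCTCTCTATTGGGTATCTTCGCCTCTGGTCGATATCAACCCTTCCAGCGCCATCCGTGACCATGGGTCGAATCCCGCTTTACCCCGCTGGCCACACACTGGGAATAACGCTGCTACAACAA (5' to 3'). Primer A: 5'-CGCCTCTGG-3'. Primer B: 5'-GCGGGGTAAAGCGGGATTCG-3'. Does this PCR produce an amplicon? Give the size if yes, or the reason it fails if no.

Yes — a 68 bp product.

Primer A (CGCCTCTGG) matches the top strand at positions 20–28; it acts as a forward primer.
Primer B's reverse complement is CGAATCCCGCTTTACCCCGC, matching the top strand at positions 68–87; it acts as a reverse primer.
The 3' ends face each other across positions 20–87, giving a 68 bp product.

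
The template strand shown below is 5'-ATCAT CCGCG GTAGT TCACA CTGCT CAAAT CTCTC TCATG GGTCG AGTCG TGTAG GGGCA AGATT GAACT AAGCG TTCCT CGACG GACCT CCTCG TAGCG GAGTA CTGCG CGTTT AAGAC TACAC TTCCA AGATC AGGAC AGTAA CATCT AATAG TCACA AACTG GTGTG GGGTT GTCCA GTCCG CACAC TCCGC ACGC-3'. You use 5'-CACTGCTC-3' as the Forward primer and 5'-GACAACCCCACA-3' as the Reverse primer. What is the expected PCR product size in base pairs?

Scanning the template, CACTGCTC occurs at positions 19–26; this primer anneals to the bottom strand there with its 3' end pointing downstream.
Reverse complement of the reverse primer: TGTGGGGTTGTC. This occurs on the top strand at positions 167–178.
Product length = (reverse-primer end) − (forward-primer start) + 1 = 178 − 19 + 1 = 160 bp.

160 bp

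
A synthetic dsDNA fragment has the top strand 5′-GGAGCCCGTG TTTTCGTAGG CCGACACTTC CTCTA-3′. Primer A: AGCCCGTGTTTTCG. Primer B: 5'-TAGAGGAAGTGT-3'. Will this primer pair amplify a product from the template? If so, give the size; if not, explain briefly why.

Yes — a 33 bp product.

Primer A (AGCCCGTGTTTTCG) matches the top strand at positions 3–16; it acts as a forward primer.
Primer B's reverse complement is ACACTTCCTCTA, matching the top strand at positions 24–35; it acts as a reverse primer.
The 3' ends face each other across positions 3–35, giving a 33 bp product.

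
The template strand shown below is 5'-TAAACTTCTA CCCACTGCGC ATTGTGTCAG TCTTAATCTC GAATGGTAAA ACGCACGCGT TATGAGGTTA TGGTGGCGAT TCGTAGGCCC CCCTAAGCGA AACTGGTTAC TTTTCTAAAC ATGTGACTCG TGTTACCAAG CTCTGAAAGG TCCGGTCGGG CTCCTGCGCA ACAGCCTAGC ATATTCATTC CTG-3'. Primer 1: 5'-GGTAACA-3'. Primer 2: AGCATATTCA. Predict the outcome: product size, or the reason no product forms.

No product — the primers' 3' ends point away from each other.

Primer 1 (GGTAACA) has reverse complement TGTTACC, which matches the top strand at positions 131–137; primer 1 anneals to the top strand there with its 3' end pointing upstream toward position 131.
Primer 2 (AGCATATTCA) matches the top strand directly at positions 178–187; it anneals to the bottom strand with its 3' end pointing downstream toward position 187.
The 3' ends diverge (primer 1 extends toward position 1, primer 2 toward position 193), so the primers never converge on a shared product.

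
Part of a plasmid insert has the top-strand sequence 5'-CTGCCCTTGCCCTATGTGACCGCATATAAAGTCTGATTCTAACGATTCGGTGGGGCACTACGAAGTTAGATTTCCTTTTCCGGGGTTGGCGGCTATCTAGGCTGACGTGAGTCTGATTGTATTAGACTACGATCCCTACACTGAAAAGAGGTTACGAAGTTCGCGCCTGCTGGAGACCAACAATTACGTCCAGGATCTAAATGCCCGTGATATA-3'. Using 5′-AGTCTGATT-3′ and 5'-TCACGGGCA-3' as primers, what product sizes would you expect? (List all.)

181 bp, 101 bp

The forward primer AGTCTGATT matches the top strand at positions 30–38, 110–118.
The reverse primer's reverse complement is TGCCCGTGA, matching at positions 202–210.
Each forward site pairs with the reverse site to give a product ending at position 210: sizes 181, 101 bp.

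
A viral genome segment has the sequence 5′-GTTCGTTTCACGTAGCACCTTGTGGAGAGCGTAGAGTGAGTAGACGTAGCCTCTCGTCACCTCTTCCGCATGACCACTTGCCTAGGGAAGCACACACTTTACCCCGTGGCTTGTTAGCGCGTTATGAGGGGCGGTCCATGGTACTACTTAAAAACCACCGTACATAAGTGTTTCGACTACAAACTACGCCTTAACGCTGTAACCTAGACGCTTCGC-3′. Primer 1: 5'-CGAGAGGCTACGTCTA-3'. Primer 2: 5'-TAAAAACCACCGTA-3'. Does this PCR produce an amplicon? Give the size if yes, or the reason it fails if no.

Primer 1 (CGAGAGGCTACGTCTA) has reverse complement TAGACGTAGCCTCTCG, which matches the top strand at positions 41–56; primer 1 anneals to the top strand there with its 3' end pointing upstream toward position 41.
Primer 2 (TAAAAACCACCGTA) matches the top strand directly at positions 149–162; it anneals to the bottom strand with its 3' end pointing downstream toward position 162.
The 3' ends diverge (primer 1 extends toward position 1, primer 2 toward position 216), so the primers never converge on a shared product.

No product — the primers' 3' ends point away from each other.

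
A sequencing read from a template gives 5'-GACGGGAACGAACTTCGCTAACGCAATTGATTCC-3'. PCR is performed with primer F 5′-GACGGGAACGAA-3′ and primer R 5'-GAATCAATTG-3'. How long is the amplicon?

Scanning the template, GACGGGAACGAA occurs at positions 1–12; this primer anneals to the bottom strand there with its 3' end pointing downstream.
Taking the reverse complement of GAATCAATTG gives CAATTGATTC, found at positions 24–33 on the template; the primer anneals here to the top strand with its 3' end pointing upstream.
Product length = (reverse-primer end) − (forward-primer start) + 1 = 33 − 1 + 1 = 33 bp.

33 bp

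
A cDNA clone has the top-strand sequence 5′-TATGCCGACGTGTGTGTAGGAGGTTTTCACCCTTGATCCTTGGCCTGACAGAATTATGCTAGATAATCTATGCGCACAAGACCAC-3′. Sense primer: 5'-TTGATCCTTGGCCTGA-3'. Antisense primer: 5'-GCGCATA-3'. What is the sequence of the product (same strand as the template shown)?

The forward primer matches the template at positions 33–48.
Reverse complement of the reverse primer: TATGCGC. This occurs on the top strand at positions 69–75.
The product is the template from position 33 through 75 (43 bp).

5'-TTGATCCTTGGCCTGACAGAATTATGCTAGATAATCTATGCGC-3'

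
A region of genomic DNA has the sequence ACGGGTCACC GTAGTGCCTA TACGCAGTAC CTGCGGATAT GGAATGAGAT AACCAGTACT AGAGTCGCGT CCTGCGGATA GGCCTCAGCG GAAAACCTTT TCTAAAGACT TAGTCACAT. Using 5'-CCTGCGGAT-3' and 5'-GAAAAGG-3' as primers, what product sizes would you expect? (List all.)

73 bp, 32 bp

The forward primer CCTGCGGAT matches the top strand at positions 30–38, 71–79.
The reverse primer's reverse complement is CCTTTTC, matching at positions 96–102.
Each forward site pairs with the reverse site to give a product ending at position 102: sizes 73, 32 bp.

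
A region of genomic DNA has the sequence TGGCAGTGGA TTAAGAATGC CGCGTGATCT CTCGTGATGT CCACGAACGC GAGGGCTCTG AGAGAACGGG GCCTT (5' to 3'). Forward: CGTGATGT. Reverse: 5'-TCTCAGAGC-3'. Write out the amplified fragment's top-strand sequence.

Forward primer CGTGATGT is found on the top strand at positions 33–40.
Taking the reverse complement of TCTCAGAGC gives GCTCTGAGA, found at positions 55–63 on the template; the primer anneals here to the top strand with its 3' end pointing upstream.
The product is the template from position 33 through 63 (31 bp).

5'-CGTGATGTCCACGAACGCGAGGGCTCTGAGA-3'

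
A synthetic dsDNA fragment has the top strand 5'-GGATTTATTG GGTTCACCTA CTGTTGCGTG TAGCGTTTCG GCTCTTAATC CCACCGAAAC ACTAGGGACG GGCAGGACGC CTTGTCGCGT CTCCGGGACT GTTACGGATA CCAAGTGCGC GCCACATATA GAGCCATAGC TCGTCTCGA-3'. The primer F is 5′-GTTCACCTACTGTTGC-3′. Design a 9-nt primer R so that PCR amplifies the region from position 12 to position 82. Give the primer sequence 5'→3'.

5'-AGGCGTCCT-3'

The product's 3' end on the top strand is position 82.
The reverse primer anneals to the top strand over positions 74–82, i.e. to AGGACGCCT.
Its sequence written 5'→3' is the reverse complement: AGGCGTCCT.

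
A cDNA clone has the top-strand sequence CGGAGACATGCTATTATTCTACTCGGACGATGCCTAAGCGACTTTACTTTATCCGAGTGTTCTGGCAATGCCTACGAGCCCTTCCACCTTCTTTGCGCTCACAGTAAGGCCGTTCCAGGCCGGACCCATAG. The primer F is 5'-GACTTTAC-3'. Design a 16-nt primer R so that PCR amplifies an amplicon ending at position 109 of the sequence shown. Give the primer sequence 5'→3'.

5'-CCTTACTGTGAGCGCA-3'

The forward primer binds at positions 40–47; the product's 3' end on the top strand is position 109.
The reverse primer anneals to the top strand over positions 94–109, i.e. to TGCGCTCACAGTAAGG.
Its sequence written 5'→3' is the reverse complement: CCTTACTGTGAGCGCA.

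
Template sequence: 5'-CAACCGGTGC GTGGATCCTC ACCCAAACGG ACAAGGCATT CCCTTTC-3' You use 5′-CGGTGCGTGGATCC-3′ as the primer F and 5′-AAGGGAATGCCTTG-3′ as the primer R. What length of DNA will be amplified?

41 bp

The forward primer matches the template at positions 5–18.
Reverse complement of the reverse primer: CAAGGCATTCCCTT. This occurs on the top strand at positions 32–45.
Product length = (reverse-primer end) − (forward-primer start) + 1 = 45 − 5 + 1 = 41 bp.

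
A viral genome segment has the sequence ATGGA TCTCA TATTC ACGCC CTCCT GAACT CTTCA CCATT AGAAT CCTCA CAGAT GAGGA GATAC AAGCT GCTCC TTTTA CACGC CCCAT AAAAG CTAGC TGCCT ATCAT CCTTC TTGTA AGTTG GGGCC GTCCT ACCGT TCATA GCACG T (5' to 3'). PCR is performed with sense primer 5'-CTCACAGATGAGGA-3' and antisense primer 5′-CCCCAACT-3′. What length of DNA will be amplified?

Scanning the template, CTCACAGATGAGGA occurs at positions 47–60; this primer anneals to the bottom strand there with its 3' end pointing downstream.
Taking the reverse complement of CCCCAACT gives AGTTGGGG, found at positions 121–128 on the template; the primer anneals here to the top strand with its 3' end pointing upstream.
Product length = (reverse-primer end) − (forward-primer start) + 1 = 128 − 47 + 1 = 82 bp.

82 bp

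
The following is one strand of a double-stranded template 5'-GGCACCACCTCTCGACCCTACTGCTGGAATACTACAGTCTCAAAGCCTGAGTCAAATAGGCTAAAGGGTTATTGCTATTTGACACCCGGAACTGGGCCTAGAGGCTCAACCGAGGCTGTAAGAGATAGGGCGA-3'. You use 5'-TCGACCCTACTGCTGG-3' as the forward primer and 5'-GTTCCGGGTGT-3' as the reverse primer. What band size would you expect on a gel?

81 bp

Scanning the template, TCGACCCTACTGCTGG occurs at positions 12–27; this primer anneals to the bottom strand there with its 3' end pointing downstream.
The reverse primer's reverse complement is ACACCCGGAAC, which matches the template at positions 82–92.
The product runs from position 12 to position 92, so its length is 92 − 12 + 1 = 81 bp.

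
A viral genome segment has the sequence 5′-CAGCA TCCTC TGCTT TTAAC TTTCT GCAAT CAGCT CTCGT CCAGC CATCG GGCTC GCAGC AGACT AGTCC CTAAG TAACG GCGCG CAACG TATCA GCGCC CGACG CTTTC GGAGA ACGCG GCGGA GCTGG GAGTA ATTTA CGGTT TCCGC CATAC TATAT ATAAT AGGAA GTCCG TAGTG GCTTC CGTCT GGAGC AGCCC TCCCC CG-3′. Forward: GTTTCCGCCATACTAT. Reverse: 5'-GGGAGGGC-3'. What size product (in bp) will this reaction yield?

62 bp

The forward primer matches the template at positions 143–158.
The reverse primer's reverse complement is GCCCTCCC, which matches the template at positions 197–204.
Product length = (reverse-primer end) − (forward-primer start) + 1 = 204 − 143 + 1 = 62 bp.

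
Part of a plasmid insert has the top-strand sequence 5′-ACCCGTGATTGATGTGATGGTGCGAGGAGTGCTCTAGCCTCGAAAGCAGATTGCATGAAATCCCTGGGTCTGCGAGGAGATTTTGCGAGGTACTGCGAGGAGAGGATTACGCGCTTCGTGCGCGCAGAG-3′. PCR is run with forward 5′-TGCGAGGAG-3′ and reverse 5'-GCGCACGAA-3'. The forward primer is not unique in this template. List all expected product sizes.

103 bp, 53 bp, 30 bp

The forward primer TGCGAGGAG matches the top strand at positions 21–29, 71–79, 94–102.
The reverse primer's reverse complement is TTCGTGCGC, matching at positions 115–123.
Each forward site pairs with the reverse site to give a product ending at position 123: sizes 103, 53, 30 bp.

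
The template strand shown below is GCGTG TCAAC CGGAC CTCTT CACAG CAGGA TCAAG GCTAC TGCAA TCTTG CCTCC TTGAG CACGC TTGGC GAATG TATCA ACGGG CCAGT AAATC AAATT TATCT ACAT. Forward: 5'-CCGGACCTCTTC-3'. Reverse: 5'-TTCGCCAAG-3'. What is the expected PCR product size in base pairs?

64 bp

Scanning the template, CCGGACCTCTTC occurs at positions 10–21; this primer anneals to the bottom strand there with its 3' end pointing downstream.
The reverse primer's reverse complement is CTTGGCGAA, which matches the template at positions 65–73.
The product runs from position 10 to position 73, so its length is 73 − 10 + 1 = 64 bp.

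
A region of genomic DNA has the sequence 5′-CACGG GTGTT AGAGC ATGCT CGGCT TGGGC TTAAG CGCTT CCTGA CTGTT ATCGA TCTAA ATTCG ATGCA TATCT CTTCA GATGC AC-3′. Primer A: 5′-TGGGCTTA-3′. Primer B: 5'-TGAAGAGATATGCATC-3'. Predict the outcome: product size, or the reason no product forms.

Primer A (TGGGCTTA) matches the top strand at positions 26–33; it acts as a forward primer.
Primer B's reverse complement is GATGCATATCTCTTCA, matching the top strand at positions 65–80; it acts as a reverse primer.
The 3' ends face each other across positions 26–80, giving a 55 bp product.

Yes — a 55 bp product.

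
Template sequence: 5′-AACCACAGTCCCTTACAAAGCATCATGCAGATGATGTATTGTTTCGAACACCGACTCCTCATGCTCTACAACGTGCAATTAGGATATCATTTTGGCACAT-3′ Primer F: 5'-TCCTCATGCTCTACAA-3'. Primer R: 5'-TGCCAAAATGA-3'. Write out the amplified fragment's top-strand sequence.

5'-TCCTCATGCTCTACAACGTGCAATTAGGATATCATTTTGGCA-3'

Scanning the template, TCCTCATGCTCTACAA occurs at positions 56–71; this primer anneals to the bottom strand there with its 3' end pointing downstream.
Taking the reverse complement of TGCCAAAATGA gives TCATTTTGGCA, found at positions 87–97 on the template; the primer anneals here to the top strand with its 3' end pointing upstream.
The product is the template from position 56 through 97 (42 bp).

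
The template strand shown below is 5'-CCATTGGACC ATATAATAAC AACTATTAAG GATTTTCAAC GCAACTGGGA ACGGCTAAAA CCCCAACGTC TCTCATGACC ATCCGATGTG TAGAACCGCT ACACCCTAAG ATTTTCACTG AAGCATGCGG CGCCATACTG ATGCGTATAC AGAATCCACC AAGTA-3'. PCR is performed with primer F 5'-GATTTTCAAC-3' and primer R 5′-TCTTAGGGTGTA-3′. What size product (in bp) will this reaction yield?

The forward primer matches the template at positions 31–40.
Reverse complement of the reverse primer: TACACCCTAAGA. This occurs on the top strand at positions 100–111.
Product length = (reverse-primer end) − (forward-primer start) + 1 = 111 − 31 + 1 = 81 bp.

81 bp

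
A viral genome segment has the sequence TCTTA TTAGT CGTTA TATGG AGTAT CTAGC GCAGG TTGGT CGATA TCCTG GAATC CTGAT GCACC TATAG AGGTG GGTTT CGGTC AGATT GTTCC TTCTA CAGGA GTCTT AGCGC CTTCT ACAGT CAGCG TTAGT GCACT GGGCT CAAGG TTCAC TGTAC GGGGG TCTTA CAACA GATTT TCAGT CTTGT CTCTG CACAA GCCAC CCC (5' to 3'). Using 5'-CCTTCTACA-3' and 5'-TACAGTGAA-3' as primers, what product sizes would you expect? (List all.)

The forward primer CCTTCTACA matches the top strand at positions 94–102, 115–123.
The reverse primer's reverse complement is TTCACTGTA, matching at positions 151–159.
Each forward site pairs with the reverse site to give a product ending at position 159: sizes 66, 45 bp.

66 bp, 45 bp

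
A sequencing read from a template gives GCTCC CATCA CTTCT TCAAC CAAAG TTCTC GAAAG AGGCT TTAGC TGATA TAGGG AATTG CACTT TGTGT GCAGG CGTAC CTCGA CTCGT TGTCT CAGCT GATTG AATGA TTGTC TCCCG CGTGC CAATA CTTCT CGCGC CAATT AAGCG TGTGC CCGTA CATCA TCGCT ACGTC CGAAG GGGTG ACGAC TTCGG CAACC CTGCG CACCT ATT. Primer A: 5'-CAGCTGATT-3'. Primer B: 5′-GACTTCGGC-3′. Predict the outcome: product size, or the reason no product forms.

No product — both primers anneal to the same strand and extend in the same direction.

Primer A (CAGCTGATT) matches the top strand at positions 96–104 (3' end points downstream).
Primer B (GACTTCGGC) also matches the top strand directly, at positions 188–196 — its reverse complement GCCGAAGTC is not present.
Both primers anneal to the bottom strand with 3' ends pointing the same way, so neither can prime synthesis back toward the other.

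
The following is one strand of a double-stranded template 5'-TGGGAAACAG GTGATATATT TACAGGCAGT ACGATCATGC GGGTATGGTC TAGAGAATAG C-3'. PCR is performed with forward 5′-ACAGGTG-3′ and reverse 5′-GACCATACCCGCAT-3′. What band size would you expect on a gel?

44 bp

The forward primer matches the template at positions 7–13.
Taking the reverse complement of GACCATACCCGCAT gives ATGCGGGTATGGTC, found at positions 37–50 on the template; the primer anneals here to the top strand with its 3' end pointing upstream.
Product length = (reverse-primer end) − (forward-primer start) + 1 = 50 − 7 + 1 = 44 bp.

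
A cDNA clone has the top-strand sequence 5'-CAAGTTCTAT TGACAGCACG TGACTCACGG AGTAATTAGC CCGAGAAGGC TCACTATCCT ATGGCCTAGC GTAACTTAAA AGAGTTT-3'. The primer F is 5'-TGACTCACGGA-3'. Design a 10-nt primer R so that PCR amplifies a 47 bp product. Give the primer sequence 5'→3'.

5'-AGGCCATAGG-3'

The forward primer binds at positions 21–31, so a 47 bp product ends at position 21 + 47 − 1 = 67.
The reverse primer anneals to the top strand over positions 58–67, i.e. to CCTATGGCCT.
Its sequence written 5'→3' is the reverse complement: AGGCCATAGG.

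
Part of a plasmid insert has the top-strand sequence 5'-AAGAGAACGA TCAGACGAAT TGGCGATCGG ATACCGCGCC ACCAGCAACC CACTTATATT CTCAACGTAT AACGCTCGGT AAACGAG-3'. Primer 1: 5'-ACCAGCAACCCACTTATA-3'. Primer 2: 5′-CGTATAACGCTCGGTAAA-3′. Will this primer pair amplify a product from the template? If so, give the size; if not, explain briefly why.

No product — both primers anneal to the same strand and extend in the same direction.

Primer 1 (ACCAGCAACCCACTTATA) matches the top strand at positions 41–58 (3' end points downstream).
Primer 2 (CGTATAACGCTCGGTAAA) also matches the top strand directly, at positions 66–83 — its reverse complement TTTACCGAGCGTTATACG is not present.
Both primers anneal to the bottom strand with 3' ends pointing the same way, so neither can prime synthesis back toward the other.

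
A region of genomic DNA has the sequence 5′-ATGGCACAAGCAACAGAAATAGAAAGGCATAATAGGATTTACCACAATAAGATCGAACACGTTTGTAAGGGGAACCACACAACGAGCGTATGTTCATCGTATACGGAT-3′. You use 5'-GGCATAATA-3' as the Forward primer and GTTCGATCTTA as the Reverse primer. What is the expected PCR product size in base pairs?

33 bp

Scanning the template, GGCATAATA occurs at positions 26–34; this primer anneals to the bottom strand there with its 3' end pointing downstream.
The reverse primer's reverse complement is TAAGATCGAAC, which matches the template at positions 48–58.
Product length = (reverse-primer end) − (forward-primer start) + 1 = 58 − 26 + 1 = 33 bp.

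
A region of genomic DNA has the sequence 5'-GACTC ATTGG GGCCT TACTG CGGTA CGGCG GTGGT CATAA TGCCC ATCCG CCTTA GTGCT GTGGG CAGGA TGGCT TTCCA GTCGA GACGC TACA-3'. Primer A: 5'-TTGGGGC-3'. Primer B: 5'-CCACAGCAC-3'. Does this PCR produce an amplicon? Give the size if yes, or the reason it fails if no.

Yes — a 58 bp product.

Primer A (TTGGGGC) matches the top strand at positions 7–13; it acts as a forward primer.
Primer B's reverse complement is GTGCTGTGG, matching the top strand at positions 56–64; it acts as a reverse primer.
The 3' ends face each other across positions 7–64, giving a 58 bp product.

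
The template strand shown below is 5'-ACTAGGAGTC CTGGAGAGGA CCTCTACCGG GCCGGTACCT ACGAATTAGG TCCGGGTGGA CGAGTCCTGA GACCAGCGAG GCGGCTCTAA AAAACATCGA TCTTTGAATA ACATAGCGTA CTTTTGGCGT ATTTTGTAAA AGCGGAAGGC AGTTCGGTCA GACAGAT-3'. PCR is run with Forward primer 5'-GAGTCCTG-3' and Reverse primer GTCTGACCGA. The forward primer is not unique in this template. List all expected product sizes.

158 bp, 102 bp

The forward primer GAGTCCTG matches the top strand at positions 6–13, 62–69.
The reverse primer's reverse complement is TCGGTCAGAC, matching at positions 154–163.
Each forward site pairs with the reverse site to give a product ending at position 163: sizes 158, 102 bp.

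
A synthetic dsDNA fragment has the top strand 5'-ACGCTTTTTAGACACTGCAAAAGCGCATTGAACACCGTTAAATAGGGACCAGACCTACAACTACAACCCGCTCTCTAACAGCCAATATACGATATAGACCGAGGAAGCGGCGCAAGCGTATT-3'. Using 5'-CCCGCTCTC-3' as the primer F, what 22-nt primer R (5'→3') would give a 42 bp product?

The forward primer binds at positions 67–75, so a 42 bp product ends at position 67 + 42 − 1 = 108.
The reverse primer anneals to the top strand over positions 87–108, i.e. to ATACGATATAGACCGAGGAAGC.
Its sequence written 5'→3' is the reverse complement: GCTTCCTCGGTCTATATCGTAT.

5'-GCTTCCTCGGTCTATATCGTAT-3'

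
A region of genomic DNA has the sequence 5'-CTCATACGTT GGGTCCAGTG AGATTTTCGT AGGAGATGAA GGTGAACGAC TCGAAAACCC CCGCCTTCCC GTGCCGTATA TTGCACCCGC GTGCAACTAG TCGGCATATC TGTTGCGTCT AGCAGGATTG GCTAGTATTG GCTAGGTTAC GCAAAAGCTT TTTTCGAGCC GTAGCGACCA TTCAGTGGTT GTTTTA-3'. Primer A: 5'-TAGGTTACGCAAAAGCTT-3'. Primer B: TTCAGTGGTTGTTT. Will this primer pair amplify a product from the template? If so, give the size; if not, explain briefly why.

Primer A (TAGGTTACGCAAAAGCTT) matches the top strand at positions 143–160 (3' end points downstream).
Primer B (TTCAGTGGTTGTTT) also matches the top strand directly, at positions 181–194 — its reverse complement AAACAACCACTGAA is not present.
Both primers anneal to the bottom strand with 3' ends pointing the same way, so neither can prime synthesis back toward the other.

No product — both primers anneal to the same strand and extend in the same direction.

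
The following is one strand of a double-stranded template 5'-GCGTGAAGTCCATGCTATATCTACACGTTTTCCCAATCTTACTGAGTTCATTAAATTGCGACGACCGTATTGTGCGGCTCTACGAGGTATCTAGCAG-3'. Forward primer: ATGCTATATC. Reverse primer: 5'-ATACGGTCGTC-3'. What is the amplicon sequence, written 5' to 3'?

Forward primer ATGCTATATC is found on the top strand at positions 12–21.
The reverse primer's reverse complement is GACGACCGTAT, which matches the template at positions 60–70.
The product is the template from position 12 through 70 (59 bp).

5'-ATGCTATATCTACACGTTTTCCCAATCTTACTGAGTTCATTAAATTGCGACGACCGTAT-3'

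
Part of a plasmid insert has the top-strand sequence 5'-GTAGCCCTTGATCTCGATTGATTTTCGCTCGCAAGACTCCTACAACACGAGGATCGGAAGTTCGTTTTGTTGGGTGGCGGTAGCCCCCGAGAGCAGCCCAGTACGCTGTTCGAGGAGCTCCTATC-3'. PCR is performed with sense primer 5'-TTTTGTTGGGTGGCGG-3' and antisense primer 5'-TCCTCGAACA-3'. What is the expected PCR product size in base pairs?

52 bp

Scanning the template, TTTTGTTGGGTGGCGG occurs at positions 65–80; this primer anneals to the bottom strand there with its 3' end pointing downstream.
Reverse complement of the reverse primer: TGTTCGAGGA. This occurs on the top strand at positions 107–116.
The product runs from position 65 to position 116, so its length is 116 − 65 + 1 = 52 bp.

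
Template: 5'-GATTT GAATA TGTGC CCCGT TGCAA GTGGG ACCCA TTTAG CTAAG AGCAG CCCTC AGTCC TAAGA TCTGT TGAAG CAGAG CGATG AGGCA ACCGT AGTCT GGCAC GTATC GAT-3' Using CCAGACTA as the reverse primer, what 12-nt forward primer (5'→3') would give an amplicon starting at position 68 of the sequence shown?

5'-TGTTGAAGCAGA-3'

The reverse primer's reverse complement TAGTCTGG matches the template at positions 95–102; the product starts at position 68.
The forward primer is identical to the top strand over positions 68–79: TGTTGAAGCAGA.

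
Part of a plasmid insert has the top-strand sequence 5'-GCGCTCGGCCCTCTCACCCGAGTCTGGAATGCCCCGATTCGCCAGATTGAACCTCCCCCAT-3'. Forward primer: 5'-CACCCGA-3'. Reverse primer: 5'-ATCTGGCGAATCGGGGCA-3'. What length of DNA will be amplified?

The forward primer matches the template at positions 15–21.
Reverse complement of the reverse primer: TGCCCCGATTCGCCAGAT. This occurs on the top strand at positions 30–47.
Product length = (reverse-primer end) − (forward-primer start) + 1 = 47 − 15 + 1 = 33 bp.

33 bp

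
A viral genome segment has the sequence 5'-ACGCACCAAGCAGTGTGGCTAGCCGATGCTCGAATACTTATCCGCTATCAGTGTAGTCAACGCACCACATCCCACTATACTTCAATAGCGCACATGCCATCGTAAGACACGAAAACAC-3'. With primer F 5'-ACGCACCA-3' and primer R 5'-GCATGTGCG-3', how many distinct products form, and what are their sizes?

The forward primer ACGCACCA matches the top strand at positions 1–8, 60–67.
The reverse primer's reverse complement is CGCACATGC, matching at positions 89–97.
Each forward site pairs with the reverse site to give a product ending at position 97: sizes 97, 38 bp.

Two products: 97 bp, 38 bp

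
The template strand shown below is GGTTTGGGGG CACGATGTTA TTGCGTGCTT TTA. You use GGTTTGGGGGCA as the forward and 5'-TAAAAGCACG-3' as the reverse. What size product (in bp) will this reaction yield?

33 bp

The forward primer matches the template at positions 1–12.
Reverse complement of the reverse primer: CGTGCTTTTA. This occurs on the top strand at positions 24–33.
Product length = (reverse-primer end) − (forward-primer start) + 1 = 33 − 1 + 1 = 33 bp.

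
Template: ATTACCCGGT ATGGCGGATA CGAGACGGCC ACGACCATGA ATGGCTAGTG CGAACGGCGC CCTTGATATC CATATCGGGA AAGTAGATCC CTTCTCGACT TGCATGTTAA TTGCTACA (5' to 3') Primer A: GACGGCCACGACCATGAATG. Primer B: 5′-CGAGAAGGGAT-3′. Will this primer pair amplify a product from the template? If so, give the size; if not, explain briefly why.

Primer A (GACGGCCACGACCATGAATG) matches the top strand at positions 24–43; it acts as a forward primer.
Primer B's reverse complement is ATCCCTTCTCG, matching the top strand at positions 87–97; it acts as a reverse primer.
The 3' ends face each other across positions 24–97, giving a 74 bp product.

Yes — a 74 bp product.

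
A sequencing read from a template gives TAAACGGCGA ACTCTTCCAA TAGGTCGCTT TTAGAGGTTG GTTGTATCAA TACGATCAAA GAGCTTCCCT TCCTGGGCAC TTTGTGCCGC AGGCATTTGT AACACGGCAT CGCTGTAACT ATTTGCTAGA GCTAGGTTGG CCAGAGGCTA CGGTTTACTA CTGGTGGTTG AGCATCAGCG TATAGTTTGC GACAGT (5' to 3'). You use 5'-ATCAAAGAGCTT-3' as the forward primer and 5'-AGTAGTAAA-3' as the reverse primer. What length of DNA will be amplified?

108 bp

Scanning the template, ATCAAAGAGCTT occurs at positions 55–66; this primer anneals to the bottom strand there with its 3' end pointing downstream.
Taking the reverse complement of AGTAGTAAA gives TTTACTACT, found at positions 154–162 on the template; the primer anneals here to the top strand with its 3' end pointing upstream.
Product length = (reverse-primer end) − (forward-primer start) + 1 = 162 − 55 + 1 = 108 bp.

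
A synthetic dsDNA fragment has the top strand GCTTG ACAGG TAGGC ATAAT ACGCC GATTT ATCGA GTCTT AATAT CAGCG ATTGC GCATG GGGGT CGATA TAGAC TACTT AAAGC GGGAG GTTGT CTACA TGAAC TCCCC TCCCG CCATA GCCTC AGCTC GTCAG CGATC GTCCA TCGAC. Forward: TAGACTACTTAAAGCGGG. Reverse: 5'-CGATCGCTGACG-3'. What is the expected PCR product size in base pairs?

Scanning the template, TAGACTACTTAAAGCGGG occurs at positions 71–88; this primer anneals to the bottom strand there with its 3' end pointing downstream.
Taking the reverse complement of CGATCGCTGACG gives CGTCAGCGATCG, found at positions 130–141 on the template; the primer anneals here to the top strand with its 3' end pointing upstream.
Product length = (reverse-primer end) − (forward-primer start) + 1 = 141 − 71 + 1 = 71 bp.

71 bp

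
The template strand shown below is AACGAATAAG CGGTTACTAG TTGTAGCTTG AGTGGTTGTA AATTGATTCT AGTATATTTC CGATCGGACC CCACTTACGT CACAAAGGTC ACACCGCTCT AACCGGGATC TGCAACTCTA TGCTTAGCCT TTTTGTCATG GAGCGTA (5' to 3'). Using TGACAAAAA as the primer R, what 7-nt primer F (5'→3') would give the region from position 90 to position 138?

The reverse primer's reverse complement TTTTTGTCA matches the template at positions 130–138; the product starts at position 90.
The forward primer is identical to the top strand over positions 90–96: CACACCG.

5'-CACACCG-3'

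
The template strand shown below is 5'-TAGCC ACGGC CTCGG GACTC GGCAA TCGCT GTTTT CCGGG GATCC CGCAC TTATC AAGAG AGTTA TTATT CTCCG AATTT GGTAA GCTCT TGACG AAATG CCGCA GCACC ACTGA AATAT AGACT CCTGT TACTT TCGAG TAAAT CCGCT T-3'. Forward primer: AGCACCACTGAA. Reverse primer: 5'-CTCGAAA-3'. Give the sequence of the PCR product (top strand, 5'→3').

5'-AGCACCACTGAAATATAGACTCCTGTTACTTTCGAG-3'

The forward primer matches the template at positions 105–116.
Taking the reverse complement of CTCGAAA gives TTTCGAG, found at positions 134–140 on the template; the primer anneals here to the top strand with its 3' end pointing upstream.
The product is the template from position 105 through 140 (36 bp).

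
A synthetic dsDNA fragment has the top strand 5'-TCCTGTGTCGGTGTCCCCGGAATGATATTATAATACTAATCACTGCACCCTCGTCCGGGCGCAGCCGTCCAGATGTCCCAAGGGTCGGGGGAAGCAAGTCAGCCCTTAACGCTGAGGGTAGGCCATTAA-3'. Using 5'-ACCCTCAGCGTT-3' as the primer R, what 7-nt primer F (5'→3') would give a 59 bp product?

The reverse primer's reverse complement AACGCTGAGGGT matches the template at positions 108–119, so the product ends at position 119.
A 59 bp product then starts at position 119 − 59 + 1 = 61.
The forward primer is identical to the top strand there: GCAGCCG.

5'-GCAGCCG-3'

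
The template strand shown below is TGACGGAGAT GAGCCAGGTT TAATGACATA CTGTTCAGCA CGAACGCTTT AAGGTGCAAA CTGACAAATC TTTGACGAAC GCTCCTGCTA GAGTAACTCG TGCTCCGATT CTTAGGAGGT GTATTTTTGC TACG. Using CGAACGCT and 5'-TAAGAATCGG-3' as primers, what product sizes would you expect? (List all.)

74 bp, 39 bp

The forward primer CGAACGCT matches the top strand at positions 41–48, 76–83.
The reverse primer's reverse complement is CCGATTCTTA, matching at positions 105–114.
Each forward site pairs with the reverse site to give a product ending at position 114: sizes 74, 39 bp.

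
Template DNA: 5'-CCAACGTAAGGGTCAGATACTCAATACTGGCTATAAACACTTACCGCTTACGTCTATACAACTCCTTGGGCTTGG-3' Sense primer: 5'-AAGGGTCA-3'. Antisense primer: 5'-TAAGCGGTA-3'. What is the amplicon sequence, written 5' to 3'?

The forward primer matches the template at positions 8–15.
The reverse primer's reverse complement is TACCGCTTA, which matches the template at positions 42–50.
The product is the template from position 8 through 50 (43 bp).

5'-AAGGGTCAGATACTCAATACTGGCTATAAACACTTACCGCTTA-3'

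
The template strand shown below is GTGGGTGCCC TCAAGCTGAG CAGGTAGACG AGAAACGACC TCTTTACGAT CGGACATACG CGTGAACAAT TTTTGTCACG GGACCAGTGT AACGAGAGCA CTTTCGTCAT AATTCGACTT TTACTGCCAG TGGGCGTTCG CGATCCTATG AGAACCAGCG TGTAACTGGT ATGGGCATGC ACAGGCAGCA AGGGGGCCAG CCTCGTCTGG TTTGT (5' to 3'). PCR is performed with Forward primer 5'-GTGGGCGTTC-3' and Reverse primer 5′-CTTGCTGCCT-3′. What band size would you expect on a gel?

63 bp

Scanning the template, GTGGGCGTTC occurs at positions 130–139; this primer anneals to the bottom strand there with its 3' end pointing downstream.
The reverse primer's reverse complement is AGGCAGCAAG, which matches the template at positions 183–192.
Product length = (reverse-primer end) − (forward-primer start) + 1 = 192 − 130 + 1 = 63 bp.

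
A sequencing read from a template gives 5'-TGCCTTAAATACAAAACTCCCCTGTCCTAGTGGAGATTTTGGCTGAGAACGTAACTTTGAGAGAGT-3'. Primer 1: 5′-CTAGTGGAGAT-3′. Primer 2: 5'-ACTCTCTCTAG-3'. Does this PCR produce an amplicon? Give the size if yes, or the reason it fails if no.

No product — primer 2 has no binding site in the template.

Primer 2 (ACTCTCTCTAG) does not match the top strand, and its reverse complement CTAGAGAGAGT does not match either.
With no annealing site for primer 2, no amplification occurs.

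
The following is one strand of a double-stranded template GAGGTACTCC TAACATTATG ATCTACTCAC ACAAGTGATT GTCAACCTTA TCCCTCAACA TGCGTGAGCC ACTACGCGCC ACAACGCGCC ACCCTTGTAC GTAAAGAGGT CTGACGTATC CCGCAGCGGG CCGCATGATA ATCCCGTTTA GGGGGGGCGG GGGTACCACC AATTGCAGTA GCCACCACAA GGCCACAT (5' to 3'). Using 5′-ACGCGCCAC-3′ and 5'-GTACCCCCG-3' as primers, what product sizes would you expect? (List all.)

93 bp, 83 bp

The forward primer ACGCGCCAC matches the top strand at positions 74–82, 84–92.
The reverse primer's reverse complement is CGGGGGTAC, matching at positions 158–166.
Each forward site pairs with the reverse site to give a product ending at position 166: sizes 93, 83 bp.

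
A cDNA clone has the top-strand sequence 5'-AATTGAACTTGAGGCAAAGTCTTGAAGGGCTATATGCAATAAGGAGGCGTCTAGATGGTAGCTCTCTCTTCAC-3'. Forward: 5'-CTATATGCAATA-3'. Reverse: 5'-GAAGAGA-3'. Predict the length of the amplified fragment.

42 bp

Scanning the template, CTATATGCAATA occurs at positions 30–41; this primer anneals to the bottom strand there with its 3' end pointing downstream.
The reverse primer's reverse complement is TCTCTTC, which matches the template at positions 65–71.
Amplicon spans positions 30–71: 42 bp.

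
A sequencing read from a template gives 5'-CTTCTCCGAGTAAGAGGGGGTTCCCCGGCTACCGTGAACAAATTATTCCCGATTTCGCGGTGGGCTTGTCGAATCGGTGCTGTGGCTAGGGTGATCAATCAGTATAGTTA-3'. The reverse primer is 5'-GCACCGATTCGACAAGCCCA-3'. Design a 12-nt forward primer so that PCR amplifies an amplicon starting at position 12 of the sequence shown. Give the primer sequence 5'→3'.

The reverse primer's reverse complement TGGGCTTGTCGAATCGGTGC matches the template at positions 61–80; the product starts at position 12.
The forward primer is identical to the top strand over positions 12–23: AAGAGGGGGTTC.

5'-AAGAGGGGGTTC-3'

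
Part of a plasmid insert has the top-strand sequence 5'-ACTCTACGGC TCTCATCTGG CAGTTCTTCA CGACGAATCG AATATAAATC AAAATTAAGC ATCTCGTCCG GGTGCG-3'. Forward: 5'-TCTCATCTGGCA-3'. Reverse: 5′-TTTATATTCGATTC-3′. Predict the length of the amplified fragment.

Scanning the template, TCTCATCTGGCA occurs at positions 11–22; this primer anneals to the bottom strand there with its 3' end pointing downstream.
Taking the reverse complement of TTTATATTCGATTC gives GAATCGAATATAAA, found at positions 35–48 on the template; the primer anneals here to the top strand with its 3' end pointing upstream.
Amplicon spans positions 11–48: 38 bp.

38 bp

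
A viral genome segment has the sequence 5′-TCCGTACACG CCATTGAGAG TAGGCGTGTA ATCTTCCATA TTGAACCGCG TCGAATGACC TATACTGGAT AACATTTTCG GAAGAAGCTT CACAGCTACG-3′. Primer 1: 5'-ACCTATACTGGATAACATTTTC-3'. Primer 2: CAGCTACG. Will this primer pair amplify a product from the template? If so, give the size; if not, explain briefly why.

No product — both primers anneal to the same strand and extend in the same direction.

Primer 1 (ACCTATACTGGATAACATTTTC) matches the top strand at positions 58–79 (3' end points downstream).
Primer 2 (CAGCTACG) also matches the top strand directly, at positions 93–100 — its reverse complement CGTAGCTG is not present.
Both primers anneal to the bottom strand with 3' ends pointing the same way, so neither can prime synthesis back toward the other.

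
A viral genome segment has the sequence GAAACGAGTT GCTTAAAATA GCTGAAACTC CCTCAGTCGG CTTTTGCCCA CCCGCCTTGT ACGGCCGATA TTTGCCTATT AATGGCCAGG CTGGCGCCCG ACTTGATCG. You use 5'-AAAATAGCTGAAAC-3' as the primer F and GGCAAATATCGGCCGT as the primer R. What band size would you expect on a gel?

Scanning the template, AAAATAGCTGAAAC occurs at positions 15–28; this primer anneals to the bottom strand there with its 3' end pointing downstream.
Reverse complement of the reverse primer: ACGGCCGATATTTGCC. This occurs on the top strand at positions 61–76.
Product length = (reverse-primer end) − (forward-primer start) + 1 = 76 − 15 + 1 = 62 bp.

62 bp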